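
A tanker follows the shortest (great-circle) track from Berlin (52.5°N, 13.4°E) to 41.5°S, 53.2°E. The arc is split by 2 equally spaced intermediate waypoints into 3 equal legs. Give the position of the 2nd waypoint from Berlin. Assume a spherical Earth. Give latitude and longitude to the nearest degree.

≈ 10°S, 40°E

Convert each endpoint to a unit vector on the sphere (x = cos φ cos λ, y = cos φ sin λ, z = sin φ).
The central angle between the endpoints is δ = arccos(p₁·p₂) ≈ 1.747 rad (100.1°).
Interpolate at f = 2/3 with slerp weights a = sin((1−f)δ)/sin δ ≈ 0.559, b = sin(fδ)/sin δ ≈ 0.933.
p = a·p₁ + b·p₂ ≈ (0.749, 0.638, -0.175); φ = arcsin(p_z) ≈ -10.08°, λ = atan2(p_y, p_x) ≈ 40.43°.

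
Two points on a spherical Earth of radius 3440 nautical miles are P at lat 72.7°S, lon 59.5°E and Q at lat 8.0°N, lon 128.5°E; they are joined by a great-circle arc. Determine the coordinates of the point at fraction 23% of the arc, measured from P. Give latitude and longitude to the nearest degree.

The haversine formula gives a central angle δ ≈ 1.598 rad (91.6°) between the endpoints.
Interpolate at f = 0.23 with slerp weights a = sin((1−f)δ)/sin δ ≈ 0.943, b = sin(fδ)/sin δ ≈ 0.359.
p = a·p₁ + b·p₂ ≈ (-0.079, 0.520, -0.850); φ = arcsin(p_z) ≈ -58.25°, λ = atan2(p_y, p_x) ≈ 98.66°.

≈ lat 58°S, lon 99°E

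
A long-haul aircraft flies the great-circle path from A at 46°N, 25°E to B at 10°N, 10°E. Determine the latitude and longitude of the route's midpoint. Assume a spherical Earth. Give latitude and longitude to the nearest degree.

Convert each endpoint to a unit vector on the sphere (x = cos φ cos λ, y = cos φ sin λ, z = sin φ).
The central angle between the endpoints is δ = arccos(p₁·p₂) ≈ 0.667 rad (38.2°).
Interpolate at f = 1/2 with slerp weights a = sin((1−f)δ)/sin δ ≈ 0.529, b = sin(fδ)/sin δ ≈ 0.529.
p = a·p₁ + b·p₂ ≈ (0.846, 0.246, 0.473); φ = arcsin(p_z) ≈ 28.20°, λ = atan2(p_y, p_x) ≈ 16.20°.

≈ 28°N, 16°E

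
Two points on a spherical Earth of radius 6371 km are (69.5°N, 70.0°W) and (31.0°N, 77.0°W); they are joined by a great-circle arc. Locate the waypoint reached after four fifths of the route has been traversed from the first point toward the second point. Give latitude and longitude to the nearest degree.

≈ (39°N, 76°W)

The haversine formula gives a central angle δ ≈ 0.676 rad (38.7°) between the endpoints.
Interpolate at f = 4/5 with slerp weights a = sin((1−f)δ)/sin δ ≈ 0.215, b = sin(fδ)/sin δ ≈ 0.823.
p = a·p₁ + b·p₂ ≈ (0.184, -0.758, 0.626); φ = arcsin(p_z) ≈ 38.72°, λ = atan2(p_y, p_x) ≈ -76.32°.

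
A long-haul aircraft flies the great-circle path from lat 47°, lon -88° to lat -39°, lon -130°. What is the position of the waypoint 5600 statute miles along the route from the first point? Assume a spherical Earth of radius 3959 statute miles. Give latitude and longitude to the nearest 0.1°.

Convert each endpoint to a unit vector on the sphere (x = cos φ cos λ, y = cos φ sin λ, z = sin φ).
The central angle between the endpoints is δ = arccos(p₁·p₂) ≈ 1.637 rad (93.8°). The total great-circle distance is δ·R ≈ 1.637 × 3959 ≈ 6482 mi, so the target fraction is f = 5600/6482 ≈ 0.864.
Interpolate at f ≈ 0.864 with slerp weights a = sin((1−f)δ)/sin δ ≈ 0.221, b = sin(fδ)/sin δ ≈ 0.990.
p = a·p₁ + b·p₂ ≈ (-0.489, -0.740, -0.461); φ = arcsin(p_z) ≈ -27.46°, λ = atan2(p_y, p_x) ≈ -123.46°.

≈ lat -27.5°, lon -123.5°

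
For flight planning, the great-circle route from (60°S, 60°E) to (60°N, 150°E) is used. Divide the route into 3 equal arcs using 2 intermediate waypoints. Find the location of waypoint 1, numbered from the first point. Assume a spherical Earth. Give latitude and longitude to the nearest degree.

Write both endpoints as unit vectors p₁, p₂ with components (cos φ cos λ, cos φ sin λ, sin φ).
The central angle between the endpoints is δ = arccos(p₁·p₂) ≈ 2.419 rad (138.6°).
Interpolate at f = 1/3 with slerp weights a = sin((1−f)δ)/sin δ ≈ 1.511, b = sin(fδ)/sin δ ≈ 1.091.
p = a·p₁ + b·p₂ ≈ (-0.095, 0.927, -0.363); φ = arcsin(p_z) ≈ -21.30°, λ = atan2(p_y, p_x) ≈ 95.84°.

≈ (21°S, 96°E)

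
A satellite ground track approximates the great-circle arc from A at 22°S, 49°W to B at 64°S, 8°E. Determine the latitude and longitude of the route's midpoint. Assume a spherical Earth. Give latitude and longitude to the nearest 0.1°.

Write both endpoints as unit vectors p₁, p₂ with components (cos φ cos λ, cos φ sin λ, sin φ).
The central angle between the endpoints is δ = arccos(p₁·p₂) ≈ 0.979 rad (56.1°).
Interpolate at f = 1/2 with slerp weights a = sin((1−f)δ)/sin δ ≈ 0.566, b = sin(fδ)/sin δ ≈ 0.566.
p = a·p₁ + b·p₂ ≈ (0.591, -0.362, -0.721); φ = arcsin(p_z) ≈ -46.17°, λ = atan2(p_y, p_x) ≈ -31.50°.

≈ 46.2°S, 31.5°W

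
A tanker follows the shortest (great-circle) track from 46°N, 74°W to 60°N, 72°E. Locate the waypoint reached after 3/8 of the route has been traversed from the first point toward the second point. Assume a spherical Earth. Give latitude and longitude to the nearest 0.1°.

The haversine formula gives a central angle δ ≈ 1.229 rad (70.4°) between the endpoints.
Interpolate at f = 3/8 with slerp weights a = sin((1−f)δ)/sin δ ≈ 0.737, b = sin(fδ)/sin δ ≈ 0.472.
p = a·p₁ + b·p₂ ≈ (0.214, -0.268, 0.939); φ = arcsin(p_z) ≈ 69.94°, λ = atan2(p_y, p_x) ≈ -51.37°.

≈ 69.9°N, 51.4°W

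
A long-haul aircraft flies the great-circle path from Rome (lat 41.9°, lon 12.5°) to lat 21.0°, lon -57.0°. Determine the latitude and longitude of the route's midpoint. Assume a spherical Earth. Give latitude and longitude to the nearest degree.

Write both endpoints as unit vectors p₁, p₂ with components (cos φ cos λ, cos φ sin λ, sin φ).
The central angle between the endpoints is δ = arccos(p₁·p₂) ≈ 1.067 rad (61.1°).
Interpolate at f = 1/2 with slerp weights a = sin((1−f)δ)/sin δ ≈ 0.581, b = sin(fδ)/sin δ ≈ 0.581.
p = a·p₁ + b·p₂ ≈ (0.717, -0.361, 0.596); φ = arcsin(p_z) ≈ 36.58°, λ = atan2(p_y, p_x) ≈ -26.72°.

≈ lat 37°, lon -27°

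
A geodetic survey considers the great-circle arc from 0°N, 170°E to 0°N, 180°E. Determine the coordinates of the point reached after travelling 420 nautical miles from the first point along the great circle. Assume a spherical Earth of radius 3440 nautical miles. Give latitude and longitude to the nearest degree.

From cos δ = sin φ₁ sin φ₂ + cos φ₁ cos φ₂ cos Δλ, the central angle is δ ≈ 0.175 rad (10.0°). The total great-circle distance is δ·R ≈ 0.175 × 3440 ≈ 600 nmi, so the target fraction is f = 420/600 ≈ 0.700.
Interpolate at f ≈ 0.700 with slerp weights a = sin((1−f)δ)/sin δ ≈ 0.302, b = sin(fδ)/sin δ ≈ 0.701.
p = a·p₁ + b·p₂ ≈ (-0.999, 0.052, 0.000); φ = arcsin(p_z) ≈ 0.00°, λ = atan2(p_y, p_x) ≈ 177.00°.

≈ 0°N, 177°E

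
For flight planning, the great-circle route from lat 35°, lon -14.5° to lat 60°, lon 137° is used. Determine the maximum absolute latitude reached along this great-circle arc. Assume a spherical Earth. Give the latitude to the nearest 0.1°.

The great circle lies in the plane with unit normal n̂ = (p₁ × p₂)/|p₁ × p₂|.
Here n̂_z ≈ +0.197; the vertex latitude is φ_max = arccos|n̂_z| ≈ 78.6°.
Check via Clairaut: cos φ_max = |cos φ₁| · sin C = cos(35.0°)·sin(13.9°) ≈ 0.197, again giving ≈ 78.6°.

≈ 78.6°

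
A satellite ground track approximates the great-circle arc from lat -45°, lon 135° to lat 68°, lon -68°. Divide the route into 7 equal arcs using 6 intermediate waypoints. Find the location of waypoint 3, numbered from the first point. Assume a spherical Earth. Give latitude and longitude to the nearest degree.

From cos δ = sin φ₁ sin φ₂ + cos φ₁ cos φ₂ cos Δλ, the central angle is δ ≈ 2.689 rad (154.1°).
Interpolate at f = 3/7 with slerp weights a = sin((1−f)δ)/sin δ ≈ 2.287, b = sin(fδ)/sin δ ≈ 2.091.
p = a·p₁ + b·p₂ ≈ (-0.850, 0.417, 0.322); φ = arcsin(p_z) ≈ 18.76°, λ = atan2(p_y, p_x) ≈ 153.86°.

≈ lat 19°, lon 154°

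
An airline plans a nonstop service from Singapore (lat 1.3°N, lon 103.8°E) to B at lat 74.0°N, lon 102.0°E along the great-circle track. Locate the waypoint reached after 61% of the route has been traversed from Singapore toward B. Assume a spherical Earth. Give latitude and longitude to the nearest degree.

Write both endpoints as unit vectors p₁, p₂ with components (cos φ cos λ, cos φ sin λ, sin φ).
The central angle between the endpoints is δ = arccos(p₁·p₂) ≈ 1.269 rad (72.7°).
Interpolate at f = 0.61 with slerp weights a = sin((1−f)δ)/sin δ ≈ 0.497, b = sin(fδ)/sin δ ≈ 0.732.
p = a·p₁ + b·p₂ ≈ (-0.161, 0.680, 0.715); φ = arcsin(p_z) ≈ 45.65°, λ = atan2(p_y, p_x) ≈ 103.28°.

≈ lat 46°N, lon 103°E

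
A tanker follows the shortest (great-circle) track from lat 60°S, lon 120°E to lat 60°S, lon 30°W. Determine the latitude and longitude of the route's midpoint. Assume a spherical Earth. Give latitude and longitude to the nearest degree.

The haversine formula gives a central angle δ ≈ 1.008 rad (57.8°) between the endpoints.
Interpolate at f = 1/2 with slerp weights a = sin((1−f)δ)/sin δ ≈ 0.571, b = sin(fδ)/sin δ ≈ 0.571.
p = a·p₁ + b·p₂ ≈ (0.105, 0.105, -0.989); φ = arcsin(p_z) ≈ -81.50°, λ = atan2(p_y, p_x) ≈ 45.00°.

≈ lat 82°S, lon 45°E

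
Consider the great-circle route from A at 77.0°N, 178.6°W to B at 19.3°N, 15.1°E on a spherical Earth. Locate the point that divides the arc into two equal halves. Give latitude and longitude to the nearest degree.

Convert each endpoint to a unit vector on the sphere (x = cos φ cos λ, y = cos φ sin λ, z = sin φ).
The central angle between the endpoints is δ = arccos(p₁·p₂) ≈ 1.455 rad (83.4°).
Interpolate at f = 1/2 with slerp weights a = sin((1−f)δ)/sin δ ≈ 0.669, b = sin(fδ)/sin δ ≈ 0.669.
p = a·p₁ + b·p₂ ≈ (0.459, 0.161, 0.874); φ = arcsin(p_z) ≈ 60.87°, λ = atan2(p_y, p_x) ≈ 19.30°.

≈ 61°N, 19°E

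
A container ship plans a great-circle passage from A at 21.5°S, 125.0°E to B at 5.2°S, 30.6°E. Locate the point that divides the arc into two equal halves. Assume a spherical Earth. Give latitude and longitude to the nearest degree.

≈ 19°S, 76°E

From cos δ = sin φ₁ sin φ₂ + cos φ₁ cos φ₂ cos Δλ, the central angle is δ ≈ 1.609 rad (92.2°).
Interpolate at f = 1/2 with slerp weights a = sin((1−f)δ)/sin δ ≈ 0.721, b = sin(fδ)/sin δ ≈ 0.721.
p = a·p₁ + b·p₂ ≈ (0.233, 0.915, -0.330); φ = arcsin(p_z) ≈ -19.24°, λ = atan2(p_y, p_x) ≈ 75.70°.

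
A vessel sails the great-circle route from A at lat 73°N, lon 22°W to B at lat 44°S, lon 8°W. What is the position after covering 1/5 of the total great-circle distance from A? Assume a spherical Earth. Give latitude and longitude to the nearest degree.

≈ lat 50°N, lon 15°W

From cos δ = sin φ₁ sin φ₂ + cos φ₁ cos φ₂ cos Δλ, the central angle is δ ≈ 2.049 rad (117.4°).
Interpolate at f = 1/5 with slerp weights a = sin((1−f)δ)/sin δ ≈ 1.124, b = sin(fδ)/sin δ ≈ 0.449.
p = a·p₁ + b·p₂ ≈ (0.624, -0.168, 0.763); φ = arcsin(p_z) ≈ 49.72°, λ = atan2(p_y, p_x) ≈ -15.06°.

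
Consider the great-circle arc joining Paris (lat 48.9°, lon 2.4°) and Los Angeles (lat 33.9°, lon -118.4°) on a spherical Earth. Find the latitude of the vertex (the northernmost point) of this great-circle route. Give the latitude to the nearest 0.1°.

≈ 61.7°

The great circle lies in the plane with unit normal n̂ = (p₁ × p₂)/|p₁ × p₂|.
Here n̂_z ≈ -0.473; the vertex latitude is φ_max = arccos|n̂_z| ≈ 61.7°.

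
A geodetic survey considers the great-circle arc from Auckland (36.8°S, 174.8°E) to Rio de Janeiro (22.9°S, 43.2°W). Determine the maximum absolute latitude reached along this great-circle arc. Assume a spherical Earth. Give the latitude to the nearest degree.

≈ 61°S

The great circle lies in the plane with unit normal n̂ = (p₁ × p₂)/|p₁ × p₂|.
Here n̂_z ≈ +0.484; the vertex latitude is φ_max = arccos|n̂_z| ≈ 61.0°.
Check via Clairaut: cos φ_max = |cos φ₁| · sin C = cos(36.8°)·sin(142.8°) ≈ 0.484, again giving ≈ 61.0°.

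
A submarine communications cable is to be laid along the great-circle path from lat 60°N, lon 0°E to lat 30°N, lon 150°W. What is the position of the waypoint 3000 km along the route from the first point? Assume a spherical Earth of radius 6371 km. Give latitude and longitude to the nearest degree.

Convert each endpoint to a unit vector on the sphere (x = cos φ cos λ, y = cos φ sin λ, z = sin φ).
The central angle between the endpoints is δ = arccos(p₁·p₂) ≈ 1.513 rad (86.7°). The total great-circle distance is δ·R ≈ 1.513 × 6371 ≈ 9638 km, so the target fraction is f = 3000/9638 ≈ 0.311.
Interpolate at f ≈ 0.311 with slerp weights a = sin((1−f)δ)/sin δ ≈ 0.865, b = sin(fδ)/sin δ ≈ 0.454.
p = a·p₁ + b·p₂ ≈ (0.092, -0.197, 0.976); φ = arcsin(p_z) ≈ 77.46°, λ = atan2(p_y, p_x) ≈ -65.04°.

≈ lat 77°N, lon 65°W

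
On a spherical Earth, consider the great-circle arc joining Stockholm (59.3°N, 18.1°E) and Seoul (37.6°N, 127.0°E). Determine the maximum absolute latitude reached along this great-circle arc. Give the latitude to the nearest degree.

The great circle lies in the plane with unit normal n̂ = (p₁ × p₂)/|p₁ × p₂|.
Here n̂_z ≈ +0.416; the vertex latitude is φ_max = arccos|n̂_z| ≈ 65.4°.

≈ 65°N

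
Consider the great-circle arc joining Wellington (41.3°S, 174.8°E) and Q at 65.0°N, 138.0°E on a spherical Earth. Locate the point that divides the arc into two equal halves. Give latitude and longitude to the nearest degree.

Convert each endpoint to a unit vector on the sphere (x = cos φ cos λ, y = cos φ sin λ, z = sin φ).
The central angle between the endpoints is δ = arccos(p₁·p₂) ≈ 1.922 rad (110.1°).
Interpolate at f = 1/2 with slerp weights a = sin((1−f)δ)/sin δ ≈ 0.873, b = sin(fδ)/sin δ ≈ 0.873.
p = a·p₁ + b·p₂ ≈ (-0.927, 0.306, 0.215); φ = arcsin(p_z) ≈ 12.42°, λ = atan2(p_y, p_x) ≈ 161.72°.

≈ 12°N, 162°E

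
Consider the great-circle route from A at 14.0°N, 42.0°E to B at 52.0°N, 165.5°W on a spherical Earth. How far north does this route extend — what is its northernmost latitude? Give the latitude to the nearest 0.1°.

The great circle lies in the plane with unit normal n̂ = (p₁ × p₂)/|p₁ × p₂|.
Here n̂_z ≈ +0.293; the vertex latitude is φ_max = arccos|n̂_z| ≈ 72.9°.
Check via Clairaut: cos φ_max = |cos φ₁| · sin C = cos(14.0°)·sin(17.6°) ≈ 0.293, again giving ≈ 72.9°.

≈ 72.9°N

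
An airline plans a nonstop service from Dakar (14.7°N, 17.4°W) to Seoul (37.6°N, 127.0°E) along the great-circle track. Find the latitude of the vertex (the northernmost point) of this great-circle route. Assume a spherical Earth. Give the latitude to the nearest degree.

The great circle lies in the plane with unit normal n̂ = (p₁ × p₂)/|p₁ × p₂|.
Here n̂_z ≈ +0.505; the vertex latitude is φ_max = arccos|n̂_z| ≈ 59.7°.

≈ 60°N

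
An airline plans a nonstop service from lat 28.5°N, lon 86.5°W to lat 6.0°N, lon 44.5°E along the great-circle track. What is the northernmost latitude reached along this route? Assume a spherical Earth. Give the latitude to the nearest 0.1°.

The great circle lies in the plane with unit normal n̂ = (p₁ × p₂)/|p₁ × p₂|.
Here n̂_z ≈ +0.774; the vertex latitude is φ_max = arccos|n̂_z| ≈ 39.3°.
Check via Clairaut: cos φ_max = |cos φ₁| · sin C = cos(28.5°)·sin(61.8°) ≈ 0.774, again giving ≈ 39.3°.

≈ 39.3°N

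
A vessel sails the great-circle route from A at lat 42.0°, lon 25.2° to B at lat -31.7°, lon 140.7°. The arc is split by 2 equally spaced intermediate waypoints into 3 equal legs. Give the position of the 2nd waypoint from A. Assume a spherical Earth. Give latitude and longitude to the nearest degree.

≈ lat -5°, lon 105°

Convert each endpoint to a unit vector on the sphere (x = cos φ cos λ, y = cos φ sin λ, z = sin φ).
The central angle between the endpoints is δ = arccos(p₁·p₂) ≈ 2.244 rad (128.6°).
Interpolate at f = 2/3 with slerp weights a = sin((1−f)δ)/sin δ ≈ 0.870, b = sin(fδ)/sin δ ≈ 1.276.
p = a·p₁ + b·p₂ ≈ (-0.255, 0.963, -0.088); φ = arcsin(p_z) ≈ -5.05°, λ = atan2(p_y, p_x) ≈ 104.82°.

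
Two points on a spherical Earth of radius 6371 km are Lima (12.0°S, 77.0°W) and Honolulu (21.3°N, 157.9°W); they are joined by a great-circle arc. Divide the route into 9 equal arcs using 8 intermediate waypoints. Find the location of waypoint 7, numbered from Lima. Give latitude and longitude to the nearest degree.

From cos δ = sin φ₁ sin φ₂ + cos φ₁ cos φ₂ cos Δλ, the central angle is δ ≈ 1.502 rad (86.1°).
Interpolate at f = 7/9 with slerp weights a = sin((1−f)δ)/sin δ ≈ 0.328, b = sin(fδ)/sin δ ≈ 0.922.
p = a·p₁ + b·p₂ ≈ (-0.724, -0.636, 0.267); φ = arcsin(p_z) ≈ 15.47°, λ = atan2(p_y, p_x) ≈ -138.68°.

≈ 15°N, 139°W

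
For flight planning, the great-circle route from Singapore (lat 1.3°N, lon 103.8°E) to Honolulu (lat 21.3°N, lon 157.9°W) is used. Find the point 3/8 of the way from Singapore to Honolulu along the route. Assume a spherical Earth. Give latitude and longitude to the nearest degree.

Write both endpoints as unit vectors p₁, p₂ with components (cos φ cos λ, cos φ sin λ, sin φ).
The central angle between the endpoints is δ = arccos(p₁·p₂) ≈ 1.697 rad (97.3°).
Interpolate at f = 3/8 with slerp weights a = sin((1−f)δ)/sin δ ≈ 0.880, b = sin(fδ)/sin δ ≈ 0.599.
p = a·p₁ + b·p₂ ≈ (-0.727, 0.644, 0.238); φ = arcsin(p_z) ≈ 13.75°, λ = atan2(p_y, p_x) ≈ 138.46°.

≈ lat 14°N, lon 138°E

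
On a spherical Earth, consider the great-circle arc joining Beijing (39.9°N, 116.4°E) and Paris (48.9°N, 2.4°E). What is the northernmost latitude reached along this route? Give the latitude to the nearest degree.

≈ 61°N

The great circle lies in the plane with unit normal n̂ = (p₁ × p₂)/|p₁ × p₂|.
Here n̂_z ≈ -0.480; the vertex latitude is φ_max = arccos|n̂_z| ≈ 61.3°.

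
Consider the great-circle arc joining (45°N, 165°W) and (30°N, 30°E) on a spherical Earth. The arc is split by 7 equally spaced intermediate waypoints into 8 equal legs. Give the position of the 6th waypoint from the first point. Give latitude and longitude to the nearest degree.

≈ (55°N, 38°E)

Write both endpoints as unit vectors p₁, p₂ with components (cos φ cos λ, cos φ sin λ, sin φ).
The central angle between the endpoints is δ = arccos(p₁·p₂) ≈ 1.811 rad (103.8°).
Interpolate at f = 6/8 with slerp weights a = sin((1−f)δ)/sin δ ≈ 0.450, b = sin(fδ)/sin δ ≈ 1.006.
p = a·p₁ + b·p₂ ≈ (0.447, 0.353, 0.822); φ = arcsin(p_z) ≈ 55.25°, λ = atan2(p_y, p_x) ≈ 38.32°.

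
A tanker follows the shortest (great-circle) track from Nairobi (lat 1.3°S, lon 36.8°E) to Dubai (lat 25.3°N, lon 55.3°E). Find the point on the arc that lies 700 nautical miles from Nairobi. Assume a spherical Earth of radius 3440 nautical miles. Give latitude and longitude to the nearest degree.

≈ lat 8°N, lon 43°E

The haversine formula gives a central angle δ ≈ 0.560 rad (32.1°) between the endpoints. The total great-circle distance is δ·R ≈ 0.560 × 3440 ≈ 1925 nmi, so the target fraction is f = 700/1925 ≈ 0.364.
Interpolate at f ≈ 0.364 with slerp weights a = sin((1−f)δ)/sin δ ≈ 0.657, b = sin(fδ)/sin δ ≈ 0.381.
p = a·p₁ + b·p₂ ≈ (0.722, 0.676, 0.148); φ = arcsin(p_z) ≈ 8.50°, λ = atan2(p_y, p_x) ≈ 43.14°.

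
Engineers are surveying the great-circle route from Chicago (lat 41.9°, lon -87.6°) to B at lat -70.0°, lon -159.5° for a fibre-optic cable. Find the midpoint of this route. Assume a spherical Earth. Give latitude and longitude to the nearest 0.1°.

≈ lat -16.6°, lon -108.5°

Convert each endpoint to a unit vector on the sphere (x = cos φ cos λ, y = cos φ sin λ, z = sin φ).
The central angle between the endpoints is δ = arccos(p₁·p₂) ≈ 2.151 rad (123.3°).
Interpolate at f = 1/2 with slerp weights a = sin((1−f)δ)/sin δ ≈ 1.052, b = sin(fδ)/sin δ ≈ 1.052.
p = a·p₁ + b·p₂ ≈ (-0.304, -0.909, -0.286); φ = arcsin(p_z) ≈ -16.62°, λ = atan2(p_y, p_x) ≈ -108.52°.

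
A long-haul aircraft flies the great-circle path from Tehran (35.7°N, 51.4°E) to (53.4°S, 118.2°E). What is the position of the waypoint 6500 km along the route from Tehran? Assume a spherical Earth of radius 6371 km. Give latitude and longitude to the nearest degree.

≈ (15°S, 82°E)

Write both endpoints as unit vectors p₁, p₂ with components (cos φ cos λ, cos φ sin λ, sin φ).
The central angle between the endpoints is δ = arccos(p₁·p₂) ≈ 1.852 rad (106.1°). The total great-circle distance is δ·R ≈ 1.852 × 6371 ≈ 11801 km, so the target fraction is f = 6500/11801 ≈ 0.551.
Interpolate at f ≈ 0.551 with slerp weights a = sin((1−f)δ)/sin δ ≈ 0.770, b = sin(fδ)/sin δ ≈ 0.887.
p = a·p₁ + b·p₂ ≈ (0.140, 0.955, -0.263); φ = arcsin(p_z) ≈ -15.26°, λ = atan2(p_y, p_x) ≈ 81.66°.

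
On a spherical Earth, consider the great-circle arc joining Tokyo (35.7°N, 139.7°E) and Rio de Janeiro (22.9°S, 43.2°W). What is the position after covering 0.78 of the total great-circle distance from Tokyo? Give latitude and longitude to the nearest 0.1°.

Write both endpoints as unit vectors p₁, p₂ with components (cos φ cos λ, cos φ sin λ, sin φ).
The central angle between the endpoints is δ = arccos(p₁·p₂) ≈ 2.914 rad (167.0°).
Interpolate at f = 0.78 with slerp weights a = sin((1−f)δ)/sin δ ≈ 2.649, b = sin(fδ)/sin δ ≈ 3.383.
p = a·p₁ + b·p₂ ≈ (0.630, -0.741, 0.230); φ = arcsin(p_z) ≈ 13.29°, λ = atan2(p_y, p_x) ≈ -49.62°.

≈ (13.3°N, 49.6°W)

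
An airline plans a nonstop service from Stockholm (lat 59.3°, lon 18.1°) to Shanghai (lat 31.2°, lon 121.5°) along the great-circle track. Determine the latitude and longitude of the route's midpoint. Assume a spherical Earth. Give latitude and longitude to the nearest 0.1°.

≈ lat 57.2°, lon 87.5°

Write both endpoints as unit vectors p₁, p₂ with components (cos φ cos λ, cos φ sin λ, sin φ).
The central angle between the endpoints is δ = arccos(p₁·p₂) ≈ 1.219 rad (69.9°).
Interpolate at f = 1/2 with slerp weights a = sin((1−f)δ)/sin δ ≈ 0.610, b = sin(fδ)/sin δ ≈ 0.610.
p = a·p₁ + b·p₂ ≈ (0.023, 0.542, 0.840); φ = arcsin(p_z) ≈ 57.18°, λ = atan2(p_y, p_x) ≈ 87.53°.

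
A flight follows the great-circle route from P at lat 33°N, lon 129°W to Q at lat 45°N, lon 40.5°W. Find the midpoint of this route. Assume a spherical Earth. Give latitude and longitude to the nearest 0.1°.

Write both endpoints as unit vectors p₁, p₂ with components (cos φ cos λ, cos φ sin λ, sin φ).
The central angle between the endpoints is δ = arccos(p₁·p₂) ≈ 1.159 rad (66.4°).
Interpolate at f = 1/2 with slerp weights a = sin((1−f)δ)/sin δ ≈ 0.597, b = sin(fδ)/sin δ ≈ 0.597.
p = a·p₁ + b·p₂ ≈ (0.006, -0.664, 0.748); φ = arcsin(p_z) ≈ 48.41°, λ = atan2(p_y, p_x) ≈ -89.49°.

≈ lat 48.4°N, lon 89.5°W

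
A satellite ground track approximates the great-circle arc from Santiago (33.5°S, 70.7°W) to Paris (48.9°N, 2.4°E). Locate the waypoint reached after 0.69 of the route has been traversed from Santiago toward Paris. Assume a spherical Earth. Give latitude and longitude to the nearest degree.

≈ (26°N, 27°W)

Write both endpoints as unit vectors p₁, p₂ with components (cos φ cos λ, cos φ sin λ, sin φ).
The central angle between the endpoints is δ = arccos(p₁·p₂) ≈ 1.830 rad (104.9°).
Interpolate at f = 0.69 with slerp weights a = sin((1−f)δ)/sin δ ≈ 0.556, b = sin(fδ)/sin δ ≈ 0.986.
p = a·p₁ + b·p₂ ≈ (0.801, -0.410, 0.436); φ = arcsin(p_z) ≈ 25.85°, λ = atan2(p_y, p_x) ≈ -27.14°.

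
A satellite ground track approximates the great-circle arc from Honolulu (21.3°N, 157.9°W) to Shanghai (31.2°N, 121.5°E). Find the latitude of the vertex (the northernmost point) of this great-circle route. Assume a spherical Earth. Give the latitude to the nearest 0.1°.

≈ 34.0°N

The great circle lies in the plane with unit normal n̂ = (p₁ × p₂)/|p₁ × p₂|.
Here n̂_z ≈ -0.829; the vertex latitude is φ_max = arccos|n̂_z| ≈ 34.0°.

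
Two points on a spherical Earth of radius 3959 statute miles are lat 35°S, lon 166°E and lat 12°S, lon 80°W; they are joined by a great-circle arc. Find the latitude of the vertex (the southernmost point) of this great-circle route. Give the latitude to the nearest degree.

≈ 42°S

The great circle lies in the plane with unit normal n̂ = (p₁ × p₂)/|p₁ × p₂|.
Here n̂_z ≈ +0.748; the vertex latitude is φ_max = arccos|n̂_z| ≈ 41.6°.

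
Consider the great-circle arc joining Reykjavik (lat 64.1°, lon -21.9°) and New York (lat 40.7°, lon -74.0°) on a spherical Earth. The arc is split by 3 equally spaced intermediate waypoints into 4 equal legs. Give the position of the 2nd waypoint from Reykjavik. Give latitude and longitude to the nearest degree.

Write both endpoints as unit vectors p₁, p₂ with components (cos φ cos λ, cos φ sin λ, sin φ).
The central angle between the endpoints is δ = arccos(p₁·p₂) ≈ 0.660 rad (37.8°).
Interpolate at f = 2/4 with slerp weights a = sin((1−f)δ)/sin δ ≈ 0.529, b = sin(fδ)/sin δ ≈ 0.529.
p = a·p₁ + b·p₂ ≈ (0.325, -0.471, 0.820); φ = arcsin(p_z) ≈ 55.09°, λ = atan2(p_y, p_x) ≈ -55.44°.

≈ lat 55°, lon -55°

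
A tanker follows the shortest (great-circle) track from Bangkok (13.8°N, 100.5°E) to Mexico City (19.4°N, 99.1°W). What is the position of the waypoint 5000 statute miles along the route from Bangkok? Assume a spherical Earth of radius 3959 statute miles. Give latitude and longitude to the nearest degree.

From cos δ = sin φ₁ sin φ₂ + cos φ₁ cos φ₂ cos Δλ, the central angle is δ ≈ 2.471 rad (141.6°). The total great-circle distance is δ·R ≈ 2.471 × 3959 ≈ 9784 mi, so the target fraction is f = 5000/9784 ≈ 0.511.
Interpolate at f ≈ 0.511 with slerp weights a = sin((1−f)δ)/sin δ ≈ 1.505, b = sin(fδ)/sin δ ≈ 1.534.
p = a·p₁ + b·p₂ ≈ (-0.495, 0.009, 0.869); φ = arcsin(p_z) ≈ 60.31°, λ = atan2(p_y, p_x) ≈ 179.01°.

≈ (60°N, 179°E)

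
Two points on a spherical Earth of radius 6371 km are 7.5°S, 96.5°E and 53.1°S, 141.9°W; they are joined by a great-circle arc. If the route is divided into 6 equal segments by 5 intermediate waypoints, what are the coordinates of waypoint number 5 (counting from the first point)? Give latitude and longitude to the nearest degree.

≈ 59°S, 171°W

Write both endpoints as unit vectors p₁, p₂ with components (cos φ cos λ, cos φ sin λ, sin φ).
The central angle between the endpoints is δ = arccos(p₁·p₂) ≈ 1.780 rad (102.0°).
Interpolate at f = 5/6 with slerp weights a = sin((1−f)δ)/sin δ ≈ 0.299, b = sin(fδ)/sin δ ≈ 1.018.
p = a·p₁ + b·p₂ ≈ (-0.515, -0.083, -0.853); φ = arcsin(p_z) ≈ -58.58°, λ = atan2(p_y, p_x) ≈ -170.85°.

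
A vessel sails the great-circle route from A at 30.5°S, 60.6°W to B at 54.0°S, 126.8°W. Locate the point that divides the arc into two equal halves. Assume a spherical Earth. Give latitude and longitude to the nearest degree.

From cos δ = sin φ₁ sin φ₂ + cos φ₁ cos φ₂ cos Δλ, the central angle is δ ≈ 0.908 rad (52.0°).
Interpolate at f = 1/2 with slerp weights a = sin((1−f)δ)/sin δ ≈ 0.556, b = sin(fδ)/sin δ ≈ 0.556.
p = a·p₁ + b·p₂ ≈ (0.039, -0.680, -0.733); φ = arcsin(p_z) ≈ -47.10°, λ = atan2(p_y, p_x) ≈ -86.68°.

≈ 47°S, 87°W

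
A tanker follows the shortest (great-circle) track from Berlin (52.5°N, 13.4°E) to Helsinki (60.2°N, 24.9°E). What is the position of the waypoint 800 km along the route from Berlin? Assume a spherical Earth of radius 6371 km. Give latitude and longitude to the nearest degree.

≈ 58°N, 21°E

Convert each endpoint to a unit vector on the sphere (x = cos φ cos λ, y = cos φ sin λ, z = sin φ).
The central angle between the endpoints is δ = arccos(p₁·p₂) ≈ 0.174 rad (10.0°). The total great-circle distance is δ·R ≈ 0.174 × 6371 ≈ 1108 km, so the target fraction is f = 800/1108 ≈ 0.722.
Interpolate at f ≈ 0.722 with slerp weights a = sin((1−f)δ)/sin δ ≈ 0.279, b = sin(fδ)/sin δ ≈ 0.724.
p = a·p₁ + b·p₂ ≈ (0.492, 0.191, 0.850); φ = arcsin(p_z) ≈ 58.17°, λ = atan2(p_y, p_x) ≈ 21.21°.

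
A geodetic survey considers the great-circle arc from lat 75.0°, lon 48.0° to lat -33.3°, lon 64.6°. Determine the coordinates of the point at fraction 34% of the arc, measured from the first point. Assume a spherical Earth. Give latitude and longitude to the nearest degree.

≈ lat 38°, lon 59°

Write both endpoints as unit vectors p₁, p₂ with components (cos φ cos λ, cos φ sin λ, sin φ).
The central angle between the endpoints is δ = arccos(p₁·p₂) ≈ 1.900 rad (108.8°).
Interpolate at f = 0.34 with slerp weights a = sin((1−f)δ)/sin δ ≈ 1.004, b = sin(fδ)/sin δ ≈ 0.636.
p = a·p₁ + b·p₂ ≈ (0.402, 0.673, 0.621); φ = arcsin(p_z) ≈ 38.36°, λ = atan2(p_y, p_x) ≈ 59.17°.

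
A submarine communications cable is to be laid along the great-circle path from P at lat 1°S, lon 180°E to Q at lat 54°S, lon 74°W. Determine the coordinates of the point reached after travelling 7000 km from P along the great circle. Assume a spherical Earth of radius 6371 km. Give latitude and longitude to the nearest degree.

≈ lat 48°S, lon 131°W

From cos δ = sin φ₁ sin φ₂ + cos φ₁ cos φ₂ cos Δλ, the central angle is δ ≈ 1.719 rad (98.5°). The total great-circle distance is δ·R ≈ 1.719 × 6371 ≈ 10953 km, so the target fraction is f = 7000/10953 ≈ 0.639.
Interpolate at f ≈ 0.639 with slerp weights a = sin((1−f)δ)/sin δ ≈ 0.588, b = sin(fδ)/sin δ ≈ 0.901.
p = a·p₁ + b·p₂ ≈ (-0.442, -0.509, -0.739); φ = arcsin(p_z) ≈ -47.63°, λ = atan2(p_y, p_x) ≈ -130.97°.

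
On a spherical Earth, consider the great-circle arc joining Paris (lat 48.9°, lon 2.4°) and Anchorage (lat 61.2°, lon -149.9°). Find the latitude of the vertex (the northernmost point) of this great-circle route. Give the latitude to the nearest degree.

The great circle lies in the plane with unit normal n̂ = (p₁ × p₂)/|p₁ × p₂|.
Here n̂_z ≈ -0.159; the vertex latitude is φ_max = arccos|n̂_z| ≈ 80.8°.
Check via Clairaut: cos φ_max = |cos φ₁| · sin C = cos(48.9°)·sin(14.0°) ≈ 0.159, again giving ≈ 80.8°.

≈ 81°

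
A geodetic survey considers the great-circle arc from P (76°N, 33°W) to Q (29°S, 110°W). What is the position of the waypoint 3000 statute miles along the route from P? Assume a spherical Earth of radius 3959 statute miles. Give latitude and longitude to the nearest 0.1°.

The haversine formula gives a central angle δ ≈ 2.007 rad (115.0°) between the endpoints. The total great-circle distance is δ·R ≈ 2.007 × 3959 ≈ 7947 mi, so the target fraction is f = 3000/7947 ≈ 0.377.
Interpolate at f ≈ 0.377 with slerp weights a = sin((1−f)δ)/sin δ ≈ 1.047, b = sin(fδ)/sin δ ≈ 0.758.
p = a·p₁ + b·p₂ ≈ (-0.014, -0.761, 0.648); φ = arcsin(p_z) ≈ 40.41°, λ = atan2(p_y, p_x) ≈ -91.09°.

≈ (40.4°N, 91.1°W)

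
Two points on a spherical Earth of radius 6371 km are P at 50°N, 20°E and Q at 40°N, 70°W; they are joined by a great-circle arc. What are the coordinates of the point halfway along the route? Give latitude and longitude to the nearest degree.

From cos δ = sin φ₁ sin φ₂ + cos φ₁ cos φ₂ cos Δλ, the central angle is δ ≈ 1.056 rad (60.5°).
Interpolate at f = 1/2 with slerp weights a = sin((1−f)δ)/sin δ ≈ 0.579, b = sin(fδ)/sin δ ≈ 0.579.
p = a·p₁ + b·p₂ ≈ (0.501, -0.289, 0.815); φ = arcsin(p_z) ≈ 54.63°, λ = atan2(p_y, p_x) ≈ -30.00°.

≈ 55°N, 30°W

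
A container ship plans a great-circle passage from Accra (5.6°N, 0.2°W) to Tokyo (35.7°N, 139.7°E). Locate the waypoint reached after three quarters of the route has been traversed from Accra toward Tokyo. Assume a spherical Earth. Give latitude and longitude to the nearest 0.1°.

≈ 49.9°N, 101.4°E

Write both endpoints as unit vectors p₁, p₂ with components (cos φ cos λ, cos φ sin λ, sin φ).
The central angle between the endpoints is δ = arccos(p₁·p₂) ≈ 2.167 rad (124.1°).
Interpolate at f = 3/4 with slerp weights a = sin((1−f)δ)/sin δ ≈ 0.623, b = sin(fδ)/sin δ ≈ 1.206.
p = a·p₁ + b·p₂ ≈ (-0.127, 0.632, 0.765); φ = arcsin(p_z) ≈ 49.89°, λ = atan2(p_y, p_x) ≈ 101.39°.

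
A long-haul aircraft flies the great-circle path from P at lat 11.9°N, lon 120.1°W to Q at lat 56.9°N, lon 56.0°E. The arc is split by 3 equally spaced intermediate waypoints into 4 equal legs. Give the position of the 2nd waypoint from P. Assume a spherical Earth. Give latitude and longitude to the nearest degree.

≈ lat 67°N, lon 115°W

Write both endpoints as unit vectors p₁, p₂ with components (cos φ cos λ, cos φ sin λ, sin φ).
The central angle between the endpoints is δ = arccos(p₁·p₂) ≈ 1.939 rad (111.1°).
Interpolate at f = 2/4 with slerp weights a = sin((1−f)δ)/sin δ ≈ 0.884, b = sin(fδ)/sin δ ≈ 0.884.
p = a·p₁ + b·p₂ ≈ (-0.164, -0.348, 0.923); φ = arcsin(p_z) ≈ 67.37°, λ = atan2(p_y, p_x) ≈ -115.20°.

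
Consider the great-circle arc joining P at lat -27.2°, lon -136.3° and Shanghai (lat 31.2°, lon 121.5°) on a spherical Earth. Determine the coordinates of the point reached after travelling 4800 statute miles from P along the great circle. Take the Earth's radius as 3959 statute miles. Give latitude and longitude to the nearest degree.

≈ lat 11°, lon 163°

Convert each endpoint to a unit vector on the sphere (x = cos φ cos λ, y = cos φ sin λ, z = sin φ).
The central angle between the endpoints is δ = arccos(p₁·p₂) ≈ 1.980 rad (113.4°). The total great-circle distance is δ·R ≈ 1.980 × 3959 ≈ 7837 mi, so the target fraction is f = 4800/7837 ≈ 0.612.
Interpolate at f ≈ 0.612 with slerp weights a = sin((1−f)δ)/sin δ ≈ 0.756, b = sin(fδ)/sin δ ≈ 1.021.
p = a·p₁ + b·p₂ ≈ (-0.943, 0.279, 0.183); φ = arcsin(p_z) ≈ 10.54°, λ = atan2(p_y, p_x) ≈ 163.48°.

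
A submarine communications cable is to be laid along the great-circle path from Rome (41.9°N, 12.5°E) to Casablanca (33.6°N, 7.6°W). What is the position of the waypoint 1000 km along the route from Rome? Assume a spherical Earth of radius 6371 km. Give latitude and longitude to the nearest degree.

The haversine formula gives a central angle δ ≈ 0.312 rad (17.9°) between the endpoints. The total great-circle distance is δ·R ≈ 0.312 × 6371 ≈ 1987 km, so the target fraction is f = 1000/1987 ≈ 0.503.
Interpolate at f ≈ 0.503 with slerp weights a = sin((1−f)δ)/sin δ ≈ 0.503, b = sin(fδ)/sin δ ≈ 0.509.
p = a·p₁ + b·p₂ ≈ (0.786, 0.025, 0.618); φ = arcsin(p_z) ≈ 38.15°, λ = atan2(p_y, p_x) ≈ 1.81°.

≈ 38°N, 2°E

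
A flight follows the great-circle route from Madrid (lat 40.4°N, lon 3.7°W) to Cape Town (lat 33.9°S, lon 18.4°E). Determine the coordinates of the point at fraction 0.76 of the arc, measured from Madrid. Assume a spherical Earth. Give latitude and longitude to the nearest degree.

≈ lat 16°S, lon 13°E

The haversine formula gives a central angle δ ≈ 1.345 rad (77.0°) between the endpoints.
Interpolate at f = 0.76 with slerp weights a = sin((1−f)δ)/sin δ ≈ 0.325, b = sin(fδ)/sin δ ≈ 0.875.
p = a·p₁ + b·p₂ ≈ (0.937, 0.213, -0.277); φ = arcsin(p_z) ≈ -16.10°, λ = atan2(p_y, p_x) ≈ 12.83°.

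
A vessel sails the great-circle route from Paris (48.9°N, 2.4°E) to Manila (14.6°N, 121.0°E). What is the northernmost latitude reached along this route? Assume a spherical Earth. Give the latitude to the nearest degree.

≈ 56°N

The great circle lies in the plane with unit normal n̂ = (p₁ × p₂)/|p₁ × p₂|.
Here n̂_z ≈ +0.562; the vertex latitude is φ_max = arccos|n̂_z| ≈ 55.8°.
Check via Clairaut: cos φ_max = |cos φ₁| · sin C = cos(48.9°)·sin(58.8°) ≈ 0.562, again giving ≈ 55.8°.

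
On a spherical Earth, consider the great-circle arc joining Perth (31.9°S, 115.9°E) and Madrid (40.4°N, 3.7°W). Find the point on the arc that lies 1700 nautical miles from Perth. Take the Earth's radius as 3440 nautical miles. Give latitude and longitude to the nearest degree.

≈ 16°S, 90°E

The haversine formula gives a central angle δ ≈ 2.294 rad (131.4°) between the endpoints. The total great-circle distance is δ·R ≈ 2.294 × 3440 ≈ 7892 nmi, so the target fraction is f = 1700/7892 ≈ 0.215.
Interpolate at f ≈ 0.215 with slerp weights a = sin((1−f)δ)/sin δ ≈ 1.299, b = sin(fδ)/sin δ ≈ 0.633.
p = a·p₁ + b·p₂ ≈ (-0.001, 0.961, -0.276); φ = arcsin(p_z) ≈ -16.05°, λ = atan2(p_y, p_x) ≈ 90.05°.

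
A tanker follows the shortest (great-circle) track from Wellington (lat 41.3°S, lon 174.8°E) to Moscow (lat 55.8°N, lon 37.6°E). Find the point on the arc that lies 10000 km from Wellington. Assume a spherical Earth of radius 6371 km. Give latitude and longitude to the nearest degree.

Write both endpoints as unit vectors p₁, p₂ with components (cos φ cos λ, cos φ sin λ, sin φ).
The central angle between the endpoints is δ = arccos(p₁·p₂) ≈ 2.598 rad (148.8°). The total great-circle distance is δ·R ≈ 2.598 × 6371 ≈ 16550 km, so the target fraction is f = 10000/16550 ≈ 0.604.
Interpolate at f ≈ 0.604 with slerp weights a = sin((1−f)δ)/sin δ ≈ 1.655, b = sin(fδ)/sin δ ≈ 1.933.
p = a·p₁ + b·p₂ ≈ (-0.378, 0.775, 0.506); φ = arcsin(p_z) ≈ 30.41°, λ = atan2(p_y, p_x) ≈ 115.96°.

≈ lat 30°N, lon 116°E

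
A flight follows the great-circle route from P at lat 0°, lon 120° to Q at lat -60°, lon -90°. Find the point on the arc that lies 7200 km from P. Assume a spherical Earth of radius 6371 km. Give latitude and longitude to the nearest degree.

From cos δ = sin φ₁ sin φ₂ + cos φ₁ cos φ₂ cos Δλ, the central angle is δ ≈ 2.019 rad (115.7°). The total great-circle distance is δ·R ≈ 2.019 × 6371 ≈ 12861 km, so the target fraction is f = 7200/12861 ≈ 0.560.
Interpolate at f ≈ 0.560 with slerp weights a = sin((1−f)δ)/sin δ ≈ 0.861, b = sin(fδ)/sin δ ≈ 1.003.
p = a·p₁ + b·p₂ ≈ (-0.431, 0.244, -0.869); φ = arcsin(p_z) ≈ -60.34°, λ = atan2(p_y, p_x) ≈ 150.46°.

≈ lat -60°, lon 150°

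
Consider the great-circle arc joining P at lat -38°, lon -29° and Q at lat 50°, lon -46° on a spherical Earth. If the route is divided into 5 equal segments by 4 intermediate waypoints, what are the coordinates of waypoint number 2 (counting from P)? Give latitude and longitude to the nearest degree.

≈ lat -3°, lon -35°

Convert each endpoint to a unit vector on the sphere (x = cos φ cos λ, y = cos φ sin λ, z = sin φ).
The central angle between the endpoints is δ = arccos(p₁·p₂) ≈ 1.558 rad (89.3°).
Interpolate at f = 2/5 with slerp weights a = sin((1−f)δ)/sin δ ≈ 0.805, b = sin(fδ)/sin δ ≈ 0.584.
p = a·p₁ + b·p₂ ≈ (0.815, -0.577, -0.048); φ = arcsin(p_z) ≈ -2.76°, λ = atan2(p_y, p_x) ≈ -35.31°.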